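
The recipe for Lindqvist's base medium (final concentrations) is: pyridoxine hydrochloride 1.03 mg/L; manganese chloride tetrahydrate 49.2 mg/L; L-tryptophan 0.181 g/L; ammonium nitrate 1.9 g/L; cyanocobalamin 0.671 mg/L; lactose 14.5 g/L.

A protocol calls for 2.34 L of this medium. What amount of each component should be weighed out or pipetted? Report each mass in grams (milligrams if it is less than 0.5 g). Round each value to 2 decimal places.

Working volume: 2.34 L.
pyridoxine hydrochloride: 1.03 mg/L × 2.34 L = 2.41 mg
manganese chloride tetrahydrate: 49.2 mg/L × 2.34 L = 115.13 mg
L-tryptophan: 0.181 g/L × 2.34 L = 0.42354 g = 423.54 mg
ammonium nitrate: 1.9 g/L × 2.34 L = 4.45 g
cyanocobalamin: 0.671 mg/L × 2.34 L = 1.57 mg
lactose: 14.5 g/L × 2.34 L = 33.93 g

pyridoxine hydrochloride 2.41 mg; manganese chloride tetrahydrate 115.13 mg; L-tryptophan 423.54 mg; ammonium nitrate 4.45 g; cyanocobalamin 1.57 mg; lactose 33.93 g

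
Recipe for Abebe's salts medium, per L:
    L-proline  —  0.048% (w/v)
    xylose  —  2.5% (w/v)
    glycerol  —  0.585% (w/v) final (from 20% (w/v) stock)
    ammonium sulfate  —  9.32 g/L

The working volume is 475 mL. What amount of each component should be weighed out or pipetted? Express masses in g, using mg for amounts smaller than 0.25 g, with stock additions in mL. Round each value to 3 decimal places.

Working volume: 475 mL = 0.475 L.
L-proline: 0.048 g per 100 mL × 475 mL ÷ 100 = 0.228 g = 228.000 mg
xylose: 2.5 g per 100 mL × 475 mL ÷ 100 = 11.875 g
glycerol: V = C2·V2/C1 = 0.585% ÷ 20% × 475 mL = 13.894 mL
ammonium sulfate: 9.32 g/L × 0.475 L = 4.427 g

L-proline 228.000 mg; xylose 11.875 g; glycerol 13.894 mL; ammonium sulfate 4.427 g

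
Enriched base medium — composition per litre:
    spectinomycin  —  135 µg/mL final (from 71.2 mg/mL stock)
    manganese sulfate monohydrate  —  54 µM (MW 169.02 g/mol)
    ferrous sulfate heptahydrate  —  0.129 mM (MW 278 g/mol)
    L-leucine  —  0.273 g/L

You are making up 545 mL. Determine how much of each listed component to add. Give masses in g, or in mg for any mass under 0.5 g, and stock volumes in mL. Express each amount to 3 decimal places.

spectinomycin 1.033 mL; manganese sulfate monohydrate 4.974 mg; ferrous sulfate heptahydrate 19.545 mg; L-leucine 148.785 mg

Scale factor relative to 1 L: 0.545.
spectinomycin: C1V1 = C2V2 → 135 µg/mL × 545 mL ÷ 71200 µg/mL = 1.033 mL
manganese sulfate monohydrate: 54 µmol/L × 169.02 g/mol × 0.545 L ÷ 1000 = 4.974 mg
ferrous sulfate heptahydrate: 0.129 mmol/L × 278 mg/mmol × 0.545 L = 19.545 mg
L-leucine: 0.273 g/L × 0.545 L = 0.148785 g = 148.785 mg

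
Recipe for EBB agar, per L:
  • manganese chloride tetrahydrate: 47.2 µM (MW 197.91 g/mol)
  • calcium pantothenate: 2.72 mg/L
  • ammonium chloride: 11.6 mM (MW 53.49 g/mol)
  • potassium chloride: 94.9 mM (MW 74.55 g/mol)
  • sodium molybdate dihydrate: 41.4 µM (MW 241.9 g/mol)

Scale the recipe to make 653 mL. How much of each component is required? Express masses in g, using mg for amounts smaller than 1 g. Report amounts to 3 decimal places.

Scale factor relative to 1 L: 0.653.
manganese chloride tetrahydrate: 47.2 µmol/L × 197.91 g/mol × 0.653 L ÷ 1000 = 6.100 mg
calcium pantothenate: 2.72 mg/L × 0.653 L = 1.776 mg
ammonium chloride: 11.6 mmol/L × 53.49 mg/mmol × 0.653 L = 405.176 mg
potassium chloride: 94.9 mmol/L × 74.55 g/mol × 0.653 L ÷ 1000 = 4.620 g
sodium molybdate dihydrate: 41.4 µmol/L × 241.9 g/mol × 0.653 L ÷ 1000 = 6.540 mg

manganese chloride tetrahydrate 6.100 mg; calcium pantothenate 1.776 mg; ammonium chloride 405.176 mg; potassium chloride 4.620 g; sodium molybdate dihydrate 6.540 mg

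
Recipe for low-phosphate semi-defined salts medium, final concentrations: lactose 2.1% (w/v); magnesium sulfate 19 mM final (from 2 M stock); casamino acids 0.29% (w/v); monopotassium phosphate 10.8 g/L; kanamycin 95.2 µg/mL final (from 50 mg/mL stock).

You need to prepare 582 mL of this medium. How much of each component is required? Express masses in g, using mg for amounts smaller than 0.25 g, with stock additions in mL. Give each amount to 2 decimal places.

Target volume = 582 mL = 0.582 L.
lactose: 2.1% w/v = 21 g/L → 21 × 0.582 L = 12.22 g
magnesium sulfate: C1V1 = C2V2 → 19 mM × 582 mL ÷ 2000 mM = 5.53 mL
casamino acids: 0.29% w/v = 2.9 g/L → 2.9 × 0.582 L = 1.69 g
monopotassium phosphate: 10.8 g/L × 0.582 L = 6.29 g
kanamycin: dilute stock: 95.2 µg/mL × 582 mL ÷ 50000 µg/mL = 1.11 mL

lactose 12.22 g; magnesium sulfate 5.53 mL; casamino acids 1.69 g; monopotassium phosphate 6.29 g; kanamycin 1.11 mL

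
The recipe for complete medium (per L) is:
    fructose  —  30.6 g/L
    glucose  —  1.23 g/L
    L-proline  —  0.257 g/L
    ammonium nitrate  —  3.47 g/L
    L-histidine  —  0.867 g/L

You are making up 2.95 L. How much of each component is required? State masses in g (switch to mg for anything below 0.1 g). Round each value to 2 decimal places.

fructose 90.27 g; glucose 3.63 g; L-proline 0.76 g; ammonium nitrate 10.24 g; L-histidine 2.56 g

Working volume: 2.95 L.
fructose: 30.6 g/L × 2.95 L = 90.27 g
glucose: 1.23 g/L × 2.95 L = 3.63 g
L-proline: 0.257 g/L × 2.95 L = 0.76 g
ammonium nitrate: 3.47 g/L × 2.95 L = 10.24 g
L-histidine: 0.867 g/L × 2.95 L = 2.56 g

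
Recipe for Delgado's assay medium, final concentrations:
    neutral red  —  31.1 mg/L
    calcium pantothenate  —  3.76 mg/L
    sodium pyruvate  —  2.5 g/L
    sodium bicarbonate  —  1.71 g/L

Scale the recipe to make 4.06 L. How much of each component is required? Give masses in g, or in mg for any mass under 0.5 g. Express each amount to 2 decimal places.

neutral red 126.27 mg; calcium pantothenate 15.27 mg; sodium pyruvate 10.15 g; sodium bicarbonate 6.94 g

Scale factor relative to 1 L: 4.06.
neutral red: 31.1 mg/L × 4.06 L = 126.27 mg
calcium pantothenate: 3.76 mg/L × 4.06 L = 15.27 mg
sodium pyruvate: 2.5 g/L × 4.06 L = 10.15 g
sodium bicarbonate: 1.71 g/L × 4.06 L = 6.94 g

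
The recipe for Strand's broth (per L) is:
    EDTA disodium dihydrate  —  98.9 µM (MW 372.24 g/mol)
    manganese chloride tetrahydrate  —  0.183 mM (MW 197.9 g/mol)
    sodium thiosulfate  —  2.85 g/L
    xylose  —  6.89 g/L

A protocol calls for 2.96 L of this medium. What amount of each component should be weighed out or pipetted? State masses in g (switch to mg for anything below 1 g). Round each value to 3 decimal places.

Working volume: 2.96 L.
EDTA disodium dihydrate: 98.9 µmol/L × 372.24 g/mol × 2.96 L ÷ 1000 = 108.971 mg
manganese chloride tetrahydrate: 0.183 mmol/L × 197.9 mg/mmol × 2.96 L = 107.198 mg
sodium thiosulfate: 2.85 g/L × 2.96 L = 8.436 g
xylose: 6.89 g/L × 2.96 L = 20.394 g

EDTA disodium dihydrate 108.971 mg; manganese chloride tetrahydrate 107.198 mg; sodium thiosulfate 8.436 g; xylose 20.394 g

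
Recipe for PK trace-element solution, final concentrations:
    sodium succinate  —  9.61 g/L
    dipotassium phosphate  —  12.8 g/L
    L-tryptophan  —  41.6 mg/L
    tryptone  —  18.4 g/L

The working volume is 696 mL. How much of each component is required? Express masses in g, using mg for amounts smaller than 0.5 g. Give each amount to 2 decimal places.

sodium succinate 6.69 g; dipotassium phosphate 8.91 g; L-tryptophan 28.95 mg; tryptone 12.81 g

Scale factor relative to 1 L: 0.696.
sodium succinate: 9.61 g/L × 0.696 L = 6.69 g
dipotassium phosphate: 12.8 g/L × 0.696 L = 8.91 g
L-tryptophan: 41.6 mg/L × 0.696 L = 28.95 mg
tryptone: 18.4 g/L × 0.696 L = 12.81 g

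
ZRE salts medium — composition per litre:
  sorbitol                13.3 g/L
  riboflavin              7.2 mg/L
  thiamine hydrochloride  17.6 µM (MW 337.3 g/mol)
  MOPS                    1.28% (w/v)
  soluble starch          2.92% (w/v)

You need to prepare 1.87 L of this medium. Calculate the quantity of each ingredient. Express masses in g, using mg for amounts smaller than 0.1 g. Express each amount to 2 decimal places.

Working volume: 1.87 L.
sorbitol: 13.3 g/L × 1.87 L = 24.87 g
riboflavin: 7.2 mg/L × 1.87 L = 13.46 mg
thiamine hydrochloride: 17.6 µmol/L × 337.3 g/mol × 1.87 L ÷ 1000 = 11.10 mg
MOPS: 1.28% w/v = 12.8 g/L → 12.8 × 1.87 L = 23.94 g
soluble starch: 2.92 g per 100 mL × 1870 mL ÷ 100 = 54.60 g

sorbitol 24.87 g; riboflavin 13.46 mg; thiamine hydrochloride 11.10 mg; MOPS 23.94 g; soluble starch 54.60 g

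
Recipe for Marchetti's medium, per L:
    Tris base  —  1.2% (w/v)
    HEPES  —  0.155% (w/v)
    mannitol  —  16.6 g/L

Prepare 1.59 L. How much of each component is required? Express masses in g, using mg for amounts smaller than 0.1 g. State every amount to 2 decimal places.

Scale factor relative to 1 L: 1.59.
Tris base: 1.2 g per 100 mL × 1590 mL ÷ 100 = 19.08 g
HEPES: 0.155 g per 100 mL × 1590 mL ÷ 100 = 2.46 g
mannitol: 16.6 g/L × 1.59 L = 26.39 g

Tris base 19.08 g; HEPES 2.46 g; mannitol 26.39 g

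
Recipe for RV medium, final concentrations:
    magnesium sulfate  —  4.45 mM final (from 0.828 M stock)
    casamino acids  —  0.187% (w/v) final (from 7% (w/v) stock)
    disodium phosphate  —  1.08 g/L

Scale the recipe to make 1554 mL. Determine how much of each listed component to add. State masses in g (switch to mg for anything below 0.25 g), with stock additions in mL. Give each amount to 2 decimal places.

magnesium sulfate 8.35 mL; casamino acids 41.51 mL; disodium phosphate 1.68 g

Target volume = 1554 mL = 1.554 L.
magnesium sulfate: C1V1 = C2V2 → 4.45 mM × 1554 mL ÷ 828 mM = 8.35 mL
casamino acids: V = C2·V2/C1 = 0.187% ÷ 7% × 1554 mL = 41.51 mL
disodium phosphate: 1.08 g/L × 1.554 L = 1.68 g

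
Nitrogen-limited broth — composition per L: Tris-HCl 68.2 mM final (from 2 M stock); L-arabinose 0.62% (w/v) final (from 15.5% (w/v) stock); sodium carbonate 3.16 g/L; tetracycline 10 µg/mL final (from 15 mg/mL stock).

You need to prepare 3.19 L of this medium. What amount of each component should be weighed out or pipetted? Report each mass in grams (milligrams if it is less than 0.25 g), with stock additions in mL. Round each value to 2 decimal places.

Tris-HCl 108.78 mL; L-arabinose 127.60 mL; sodium carbonate 10.08 g; tetracycline 2.13 mL

Scale factor relative to 1 L: 3.19.
Tris-HCl: C1V1 = C2V2 → 68.2 mM × 3190 mL ÷ 2000 mM = 108.78 mL
L-arabinose: C1V1 = C2V2 → 0.62% ÷ 15.5% × 3190 mL = 127.60 mL
sodium carbonate: 3.16 g/L × 3.19 L = 10.08 g
tetracycline: C1V1 = C2V2 → 10 µg/mL × 3190 mL ÷ 15000 µg/mL = 2.13 mL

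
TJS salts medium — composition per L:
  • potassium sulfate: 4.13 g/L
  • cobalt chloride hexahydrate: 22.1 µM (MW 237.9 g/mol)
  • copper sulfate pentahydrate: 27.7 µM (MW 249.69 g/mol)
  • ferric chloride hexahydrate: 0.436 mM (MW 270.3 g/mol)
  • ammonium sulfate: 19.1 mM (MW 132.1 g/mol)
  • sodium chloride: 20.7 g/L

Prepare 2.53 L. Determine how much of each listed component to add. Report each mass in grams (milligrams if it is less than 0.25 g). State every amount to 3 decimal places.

Working volume: 2.53 L.
potassium sulfate: 4.13 g/L × 2.53 L = 10.449 g
cobalt chloride hexahydrate: 22.1 µmol/L × 237.9 g/mol × 2.53 L ÷ 1000 = 13.302 mg
copper sulfate pentahydrate: 27.7 µmol/L × 249.69 g/mol × 2.53 L ÷ 1000 = 17.499 mg
ferric chloride hexahydrate: 0.436 mmol/L × 270.3 g/mol × 2.53 L ÷ 1000 = 0.298 g
ammonium sulfate: 19.1 mmol/L × 132.1 g/mol × 2.53 L ÷ 1000 = 6.383 g
sodium chloride: 20.7 g/L × 2.53 L = 52.371 g

potassium sulfate 10.449 g; cobalt chloride hexahydrate 13.302 mg; copper sulfate pentahydrate 17.499 mg; ferric chloride hexahydrate 0.298 g; ammonium sulfate 6.383 g; sodium chloride 52.371 g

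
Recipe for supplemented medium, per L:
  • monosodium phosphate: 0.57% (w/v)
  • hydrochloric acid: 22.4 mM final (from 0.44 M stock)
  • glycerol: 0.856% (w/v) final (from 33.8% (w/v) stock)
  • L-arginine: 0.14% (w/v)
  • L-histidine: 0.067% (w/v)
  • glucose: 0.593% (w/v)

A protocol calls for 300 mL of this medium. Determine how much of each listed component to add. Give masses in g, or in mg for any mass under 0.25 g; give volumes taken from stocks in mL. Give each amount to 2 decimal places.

monosodium phosphate 1.71 g; hydrochloric acid 15.27 mL; glycerol 7.60 mL; L-arginine 0.42 g; L-histidine 201.00 mg; glucose 1.78 g

Target volume = 300 mL = 0.3 L.
monosodium phosphate: 0.57% w/v = 5.7 g/L → 5.7 × 0.3 L = 1.71 g
hydrochloric acid: V = C2·V2/C1 = 22.4 mM × 300 mL ÷ 440 mM = 15.27 mL
glycerol: dilute stock: 0.856% ÷ 33.8% × 300 mL = 7.60 mL
L-arginine: 0.14 g per 100 mL × 300 mL ÷ 100 = 0.42 g
L-histidine: 0.067% w/v = 0.67 g/L → 0.67 × 0.3 L = 0.201 g = 201.00 mg
glucose: 0.593% w/v = 5.93 g/L → 5.93 × 0.3 L = 1.78 g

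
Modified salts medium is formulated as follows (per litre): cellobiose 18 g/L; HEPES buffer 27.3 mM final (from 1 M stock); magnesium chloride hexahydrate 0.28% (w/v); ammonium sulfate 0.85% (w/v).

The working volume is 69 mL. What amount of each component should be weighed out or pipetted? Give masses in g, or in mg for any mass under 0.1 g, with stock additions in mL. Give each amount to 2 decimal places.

Working volume: 69 mL = 0.069 L.
cellobiose: 18 g/L × 0.069 L = 1.24 g
HEPES buffer: C1V1 = C2V2 → 27.3 mM × 69 mL ÷ 1000 mM = 1.88 mL
magnesium chloride hexahydrate: 0.28% w/v = 2.8 g/L → 2.8 × 0.069 L = 0.19 g
ammonium sulfate: 0.85 g per 100 mL × 69 mL ÷ 100 = 0.59 g

cellobiose 1.24 g; HEPES buffer 1.88 mL; magnesium chloride hexahydrate 0.19 g; ammonium sulfate 0.59 g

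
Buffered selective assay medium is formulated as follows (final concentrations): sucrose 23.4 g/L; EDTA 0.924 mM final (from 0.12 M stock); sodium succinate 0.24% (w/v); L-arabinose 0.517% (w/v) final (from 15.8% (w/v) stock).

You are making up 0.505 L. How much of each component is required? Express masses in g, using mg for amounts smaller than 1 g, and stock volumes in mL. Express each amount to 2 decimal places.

sucrose 11.82 g; EDTA 3.89 mL; sodium succinate 1.21 g; L-arabinose 16.52 mL

Working volume: 0.505 L.
sucrose: 23.4 g/L × 0.505 L = 11.82 g
EDTA: C1V1 = C2V2 → 0.924 mM × 505 mL ÷ 120 mM = 3.89 mL
sodium succinate: 0.24% w/v = 2.4 g/L → 2.4 × 0.505 L = 1.21 g
L-arabinose: V = C2·V2/C1 = 0.517% ÷ 15.8% × 505 mL = 16.52 mL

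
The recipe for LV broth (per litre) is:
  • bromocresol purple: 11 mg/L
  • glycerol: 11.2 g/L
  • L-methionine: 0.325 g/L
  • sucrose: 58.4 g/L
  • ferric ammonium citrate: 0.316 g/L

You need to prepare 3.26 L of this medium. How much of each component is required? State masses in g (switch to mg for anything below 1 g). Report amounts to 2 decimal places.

Working volume: 3.26 L.
bromocresol purple: 11 mg/L × 3.26 L = 35.86 mg
glycerol: 11.2 g/L × 3.26 L = 36.51 g
L-methionine: 0.325 g/L × 3.26 L = 1.06 g
sucrose: 58.4 g/L × 3.26 L = 190.38 g
ferric ammonium citrate: 0.316 g/L × 3.26 L = 1.03 g

bromocresol purple 35.86 mg; glycerol 36.51 g; L-methionine 1.06 g; sucrose 190.38 g; ferric ammonium citrate 1.03 g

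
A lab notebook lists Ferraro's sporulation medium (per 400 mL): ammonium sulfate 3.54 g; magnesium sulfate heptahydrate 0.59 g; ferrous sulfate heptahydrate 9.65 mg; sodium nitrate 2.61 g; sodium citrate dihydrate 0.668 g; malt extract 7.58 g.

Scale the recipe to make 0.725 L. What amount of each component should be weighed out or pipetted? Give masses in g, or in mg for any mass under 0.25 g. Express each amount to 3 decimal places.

Ratio of target to recipe volume: 725 / 400 = 1.8125.
ammonium sulfate: 3.54 g × (725 mL / 400 mL) = 6.416 g
magnesium sulfate heptahydrate: 0.59 g × (725 mL / 400 mL) = 1.069 g
ferrous sulfate heptahydrate: 9.65 mg × (725 mL / 400 mL) = 17.491 mg
sodium nitrate: 2.61 g × (725 mL / 400 mL) = 4.731 g
sodium citrate dihydrate: 0.668 g × (725 mL / 400 mL) = 1.211 g
malt extract: 7.58 g × (725 mL / 400 mL) = 13.739 g

ammonium sulfate 6.416 g; magnesium sulfate heptahydrate 1.069 g; ferrous sulfate heptahydrate 17.491 mg; sodium nitrate 4.731 g; sodium citrate dihydrate 1.211 g; malt extract 13.739 g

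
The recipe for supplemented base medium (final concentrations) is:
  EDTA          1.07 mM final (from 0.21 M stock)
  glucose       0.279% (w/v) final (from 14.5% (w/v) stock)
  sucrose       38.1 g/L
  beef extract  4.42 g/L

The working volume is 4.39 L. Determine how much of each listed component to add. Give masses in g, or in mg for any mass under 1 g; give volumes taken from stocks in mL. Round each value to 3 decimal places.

EDTA 22.368 mL; glucose 84.470 mL; sucrose 167.259 g; beef extract 19.404 g

Scale factor relative to 1 L: 4.39.
EDTA: C1V1 = C2V2 → 1.07 mM × 4390 mL ÷ 210 mM = 22.368 mL
glucose: C1V1 = C2V2 → 0.279% ÷ 14.5% × 4390 mL = 84.470 mL
sucrose: 38.1 g/L × 4.39 L = 167.259 g
beef extract: 4.42 g/L × 4.39 L = 19.404 g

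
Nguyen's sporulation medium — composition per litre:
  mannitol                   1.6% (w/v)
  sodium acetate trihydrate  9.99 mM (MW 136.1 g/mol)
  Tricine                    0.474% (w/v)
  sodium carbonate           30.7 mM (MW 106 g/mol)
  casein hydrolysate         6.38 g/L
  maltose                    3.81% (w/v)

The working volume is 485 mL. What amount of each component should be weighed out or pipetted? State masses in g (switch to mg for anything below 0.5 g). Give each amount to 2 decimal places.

Scale factor relative to 1 L: 0.485.
mannitol: 1.6% w/v = 16 g/L → 16 × 0.485 L = 7.76 g
sodium acetate trihydrate: 9.99 mmol/L × 136.1 g/mol × 0.485 L ÷ 1000 = 0.66 g
Tricine: 0.474 g per 100 mL × 485 mL ÷ 100 = 2.30 g
sodium carbonate: 30.7 mmol/L × 106 g/mol × 0.485 L ÷ 1000 = 1.58 g
casein hydrolysate: 6.38 g/L × 0.485 L = 3.09 g
maltose: 3.81 g per 100 mL × 485 mL ÷ 100 = 18.48 g

mannitol 7.76 g; sodium acetate trihydrate 0.66 g; Tricine 2.30 g; sodium carbonate 1.58 g; casein hydrolysate 3.09 g; maltose 18.48 g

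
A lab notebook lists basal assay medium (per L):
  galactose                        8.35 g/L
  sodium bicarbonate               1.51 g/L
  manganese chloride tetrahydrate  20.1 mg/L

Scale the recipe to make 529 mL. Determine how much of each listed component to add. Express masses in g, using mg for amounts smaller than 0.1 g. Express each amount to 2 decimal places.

galactose 4.42 g; sodium bicarbonate 0.80 g; manganese chloride tetrahydrate 10.63 mg

Target volume = 529 mL = 0.529 L.
galactose: 8.35 g/L × 0.529 L = 4.42 g
sodium bicarbonate: 1.51 g/L × 0.529 L = 0.80 g
manganese chloride tetrahydrate: 20.1 mg/L × 0.529 L = 10.63 mg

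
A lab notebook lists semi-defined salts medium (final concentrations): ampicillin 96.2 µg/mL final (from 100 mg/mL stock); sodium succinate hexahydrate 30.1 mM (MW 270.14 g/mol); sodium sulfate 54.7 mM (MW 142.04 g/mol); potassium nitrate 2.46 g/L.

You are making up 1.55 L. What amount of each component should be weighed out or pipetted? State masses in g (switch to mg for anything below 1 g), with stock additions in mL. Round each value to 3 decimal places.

Working volume: 1.55 L.
ampicillin: V = C2·V2/C1 = 96.2 µg/mL × 1550 mL ÷ 100000 µg/mL = 1.491 mL
sodium succinate hexahydrate: 30.1 mmol/L × 270.14 g/mol × 1.55 L ÷ 1000 = 12.603 g
sodium sulfate: 54.7 mmol/L × 142.04 g/mol × 1.55 L ÷ 1000 = 12.043 g
potassium nitrate: 2.46 g/L × 1.55 L = 3.813 g

ampicillin 1.491 mL; sodium succinate hexahydrate 12.603 g; sodium sulfate 12.043 g; potassium nitrate 3.813 g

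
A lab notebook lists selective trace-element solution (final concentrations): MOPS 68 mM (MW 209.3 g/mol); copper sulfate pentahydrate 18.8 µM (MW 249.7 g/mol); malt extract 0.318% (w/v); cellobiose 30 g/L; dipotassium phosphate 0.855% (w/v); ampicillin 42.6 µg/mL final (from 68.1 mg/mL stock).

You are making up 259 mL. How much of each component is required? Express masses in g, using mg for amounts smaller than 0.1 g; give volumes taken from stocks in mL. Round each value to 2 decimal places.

MOPS 3.69 g; copper sulfate pentahydrate 1.22 mg; malt extract 0.82 g; cellobiose 7.77 g; dipotassium phosphate 2.21 g; ampicillin 0.16 mL

Scale factor relative to 1 L: 0.259.
MOPS: 68 mmol/L × 209.3 g/mol × 0.259 L ÷ 1000 = 3.69 g
copper sulfate pentahydrate: 18.8 µmol/L × 249.7 g/mol × 0.259 L ÷ 1000 = 1.22 mg
malt extract: 0.318% w/v = 3.18 g/L → 3.18 × 0.259 L = 0.82 g
cellobiose: 30 g/L × 0.259 L = 7.77 g
dipotassium phosphate: 0.855 g per 100 mL × 259 mL ÷ 100 = 2.21 g
ampicillin: V = C2·V2/C1 = 42.6 µg/mL × 259 mL ÷ 68100 µg/mL = 0.16 mL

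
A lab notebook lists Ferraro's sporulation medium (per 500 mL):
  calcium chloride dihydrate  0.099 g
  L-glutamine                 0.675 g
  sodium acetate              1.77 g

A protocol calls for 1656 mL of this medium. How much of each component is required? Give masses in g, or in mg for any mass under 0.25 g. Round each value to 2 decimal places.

calcium chloride dihydrate 0.33 g; L-glutamine 2.24 g; sodium acetate 5.86 g

Scale factor = 1656 mL / 500 mL = 3.312.
calcium chloride dihydrate: 0.099 g × (1656 mL / 500 mL) = 0.33 g
L-glutamine: 0.675 g × (1656 mL / 500 mL) = 2.24 g
sodium acetate: 1.77 g × (1656 mL / 500 mL) = 5.86 g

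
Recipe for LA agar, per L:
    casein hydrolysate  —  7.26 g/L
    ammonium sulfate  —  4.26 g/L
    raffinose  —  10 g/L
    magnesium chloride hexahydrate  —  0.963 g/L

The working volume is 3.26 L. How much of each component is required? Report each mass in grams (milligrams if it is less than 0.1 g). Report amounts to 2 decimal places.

Scale factor relative to 1 L: 3.26.
casein hydrolysate: 7.26 g/L × 3.26 L = 23.67 g
ammonium sulfate: 4.26 g/L × 3.26 L = 13.89 g
raffinose: 10 g/L × 3.26 L = 32.60 g
magnesium chloride hexahydrate: 0.963 g/L × 3.26 L = 3.14 g

casein hydrolysate 23.67 g; ammonium sulfate 13.89 g; raffinose 32.60 g; magnesium chloride hexahydrate 3.14 g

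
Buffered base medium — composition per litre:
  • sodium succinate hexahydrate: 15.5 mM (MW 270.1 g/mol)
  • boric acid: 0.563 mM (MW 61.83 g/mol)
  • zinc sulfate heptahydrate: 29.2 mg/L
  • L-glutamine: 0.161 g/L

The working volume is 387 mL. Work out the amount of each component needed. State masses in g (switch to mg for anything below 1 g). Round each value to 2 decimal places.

Scale factor relative to 1 L: 0.387.
sodium succinate hexahydrate: 15.5 mmol/L × 270.1 g/mol × 0.387 L ÷ 1000 = 1.62 g
boric acid: 0.563 mmol/L × 61.83 mg/mmol × 0.387 L = 13.47 mg
zinc sulfate heptahydrate: 29.2 mg/L × 0.387 L = 11.30 mg
L-glutamine: 0.161 g/L × 0.387 L = 0.062307 g = 62.31 mg

sodium succinate hexahydrate 1.62 g; boric acid 13.47 mg; zinc sulfate heptahydrate 11.30 mg; L-glutamine 62.31 mg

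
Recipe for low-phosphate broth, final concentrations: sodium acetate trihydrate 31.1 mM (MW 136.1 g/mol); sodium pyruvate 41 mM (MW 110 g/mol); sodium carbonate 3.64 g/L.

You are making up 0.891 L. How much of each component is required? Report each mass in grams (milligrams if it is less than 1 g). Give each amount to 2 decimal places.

sodium acetate trihydrate 3.77 g; sodium pyruvate 4.02 g; sodium carbonate 3.24 g

Scale factor relative to 1 L: 0.891.
sodium acetate trihydrate: 31.1 mmol/L × 136.1 g/mol × 0.891 L ÷ 1000 = 3.77 g
sodium pyruvate: 41 mmol/L × 110 g/mol × 0.891 L ÷ 1000 = 4.02 g
sodium carbonate: 3.64 g/L × 0.891 L = 3.24 g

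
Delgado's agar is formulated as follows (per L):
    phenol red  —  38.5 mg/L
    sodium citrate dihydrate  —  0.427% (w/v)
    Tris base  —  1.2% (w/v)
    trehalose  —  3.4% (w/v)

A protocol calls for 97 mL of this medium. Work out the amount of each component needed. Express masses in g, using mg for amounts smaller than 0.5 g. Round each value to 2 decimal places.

phenol red 3.73 mg; sodium citrate dihydrate 414.19 mg; Tris base 1.16 g; trehalose 3.30 g

Working volume: 97 mL = 0.097 L.
phenol red: 38.5 mg/L × 0.097 L = 3.73 mg
sodium citrate dihydrate: 0.427 g per 100 mL × 97 mL ÷ 100 = 0.41419 g = 414.19 mg
Tris base: 1.2% w/v = 12 g/L → 12 × 0.097 L = 1.16 g
trehalose: 3.4% w/v = 34 g/L → 34 × 0.097 L = 3.30 g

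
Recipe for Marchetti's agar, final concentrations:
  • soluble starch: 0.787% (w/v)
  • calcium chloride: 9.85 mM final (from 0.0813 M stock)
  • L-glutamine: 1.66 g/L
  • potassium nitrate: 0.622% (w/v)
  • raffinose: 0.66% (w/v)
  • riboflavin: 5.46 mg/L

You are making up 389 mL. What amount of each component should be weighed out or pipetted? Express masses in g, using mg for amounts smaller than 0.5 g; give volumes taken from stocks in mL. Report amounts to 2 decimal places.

soluble starch 3.06 g; calcium chloride 47.13 mL; L-glutamine 0.65 g; potassium nitrate 2.42 g; raffinose 2.57 g; riboflavin 2.12 mg

Target volume = 389 mL = 0.389 L.
soluble starch: 0.787 g per 100 mL × 389 mL ÷ 100 = 3.06 g
calcium chloride: V = C2·V2/C1 = 9.85 mM × 389 mL ÷ 81.3 mM = 47.13 mL
L-glutamine: 1.66 g/L × 0.389 L = 0.65 g
potassium nitrate: 0.622% w/v = 6.22 g/L → 6.22 × 0.389 L = 2.42 g
raffinose: 0.66% w/v = 6.6 g/L → 6.6 × 0.389 L = 2.57 g
riboflavin: 5.46 mg/L × 0.389 L = 2.12 mg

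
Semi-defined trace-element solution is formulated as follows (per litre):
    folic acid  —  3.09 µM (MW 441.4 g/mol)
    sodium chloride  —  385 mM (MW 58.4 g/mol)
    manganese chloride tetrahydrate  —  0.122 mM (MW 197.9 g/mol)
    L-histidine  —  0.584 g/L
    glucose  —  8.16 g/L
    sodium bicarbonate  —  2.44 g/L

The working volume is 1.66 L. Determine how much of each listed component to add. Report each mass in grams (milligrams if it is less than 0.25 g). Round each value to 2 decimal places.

folic acid 2.26 mg; sodium chloride 37.32 g; manganese chloride tetrahydrate 40.08 mg; L-histidine 0.97 g; glucose 13.55 g; sodium bicarbonate 4.05 g

Scale factor relative to 1 L: 1.66.
folic acid: 3.09 µmol/L × 441.4 g/mol × 1.66 L ÷ 1000 = 2.26 mg
sodium chloride: 385 mmol/L × 58.4 g/mol × 1.66 L ÷ 1000 = 37.32 g
manganese chloride tetrahydrate: 0.122 mmol/L × 197.9 mg/mmol × 1.66 L = 40.08 mg
L-histidine: 0.584 g/L × 1.66 L = 0.97 g
glucose: 8.16 g/L × 1.66 L = 13.55 g
sodium bicarbonate: 2.44 g/L × 1.66 L = 4.05 g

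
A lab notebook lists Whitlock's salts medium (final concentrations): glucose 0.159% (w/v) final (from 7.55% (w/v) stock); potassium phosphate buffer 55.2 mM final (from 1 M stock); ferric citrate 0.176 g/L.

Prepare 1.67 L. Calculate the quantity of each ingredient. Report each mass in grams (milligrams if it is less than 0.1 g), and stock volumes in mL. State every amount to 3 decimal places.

glucose 35.170 mL; potassium phosphate buffer 92.184 mL; ferric citrate 0.294 g

Working volume: 1.67 L.
glucose: V = C2·V2/C1 = 0.159% ÷ 7.55% × 1670 mL = 35.170 mL
potassium phosphate buffer: V = C2·V2/C1 = 55.2 mM × 1670 mL ÷ 1000 mM = 92.184 mL
ferric citrate: 0.176 g/L × 1.67 L = 0.294 g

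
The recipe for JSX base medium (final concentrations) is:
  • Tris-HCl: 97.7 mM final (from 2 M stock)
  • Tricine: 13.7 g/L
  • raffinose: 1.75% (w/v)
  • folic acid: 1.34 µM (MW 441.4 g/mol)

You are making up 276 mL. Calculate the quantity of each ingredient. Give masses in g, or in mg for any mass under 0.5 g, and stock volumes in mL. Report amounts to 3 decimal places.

Scale factor relative to 1 L: 0.276.
Tris-HCl: C1V1 = C2V2 → 97.7 mM × 276 mL ÷ 2000 mM = 13.483 mL
Tricine: 13.7 g/L × 0.276 L = 3.781 g
raffinose: 1.75 g per 100 mL × 276 mL ÷ 100 = 4.830 g
folic acid: 1.34 µmol/L × 441.4 g/mol × 0.276 L ÷ 1000 = 0.163 mg

Tris-HCl 13.483 mL; Tricine 3.781 g; raffinose 4.830 g; folic acid 0.163 mg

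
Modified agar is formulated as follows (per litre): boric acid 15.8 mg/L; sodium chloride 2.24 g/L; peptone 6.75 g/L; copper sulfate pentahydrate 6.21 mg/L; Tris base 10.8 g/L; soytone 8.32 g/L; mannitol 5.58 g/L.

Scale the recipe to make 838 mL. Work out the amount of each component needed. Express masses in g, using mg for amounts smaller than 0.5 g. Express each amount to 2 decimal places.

Scale factor relative to 1 L: 0.838.
boric acid: 15.8 mg/L × 0.838 L = 13.24 mg
sodium chloride: 2.24 g/L × 0.838 L = 1.88 g
peptone: 6.75 g/L × 0.838 L = 5.66 g
copper sulfate pentahydrate: 6.21 mg/L × 0.838 L = 5.20 mg
Tris base: 10.8 g/L × 0.838 L = 9.05 g
soytone: 8.32 g/L × 0.838 L = 6.97 g
mannitol: 5.58 g/L × 0.838 L = 4.68 g

boric acid 13.24 mg; sodium chloride 1.88 g; peptone 5.66 g; copper sulfate pentahydrate 5.20 mg; Tris base 9.05 g; soytone 6.97 g; mannitol 4.68 g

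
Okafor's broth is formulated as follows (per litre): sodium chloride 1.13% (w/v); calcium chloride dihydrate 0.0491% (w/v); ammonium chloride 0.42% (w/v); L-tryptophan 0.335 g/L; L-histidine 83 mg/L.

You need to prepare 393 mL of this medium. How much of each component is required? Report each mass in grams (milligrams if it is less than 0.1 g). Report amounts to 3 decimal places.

Working volume: 393 mL = 0.393 L.
sodium chloride: 1.13% w/v = 11.3 g/L → 11.3 × 0.393 L = 4.441 g
calcium chloride dihydrate: 0.0491 g per 100 mL × 393 mL ÷ 100 = 0.193 g
ammonium chloride: 0.42 g per 100 mL × 393 mL ÷ 100 = 1.651 g
L-tryptophan: 0.335 g/L × 0.393 L = 0.132 g
L-histidine: 83 mg/L × 0.393 L = 32.619 mg

sodium chloride 4.441 g; calcium chloride dihydrate 0.193 g; ammonium chloride 1.651 g; L-tryptophan 0.132 g; L-histidine 32.619 mg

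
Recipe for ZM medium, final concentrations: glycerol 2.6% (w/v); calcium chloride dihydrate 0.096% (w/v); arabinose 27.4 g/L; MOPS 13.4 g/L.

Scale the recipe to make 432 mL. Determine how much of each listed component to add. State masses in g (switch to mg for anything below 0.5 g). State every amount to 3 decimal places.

Working volume: 432 mL = 0.432 L.
glycerol: 2.6 g per 100 mL × 432 mL ÷ 100 = 11.232 g
calcium chloride dihydrate: 0.096% w/v = 0.96 g/L → 0.96 × 0.432 L = 0.41472 g = 414.720 mg
arabinose: 27.4 g/L × 0.432 L = 11.837 g
MOPS: 13.4 g/L × 0.432 L = 5.789 g

glycerol 11.232 g; calcium chloride dihydrate 414.720 mg; arabinose 11.837 g; MOPS 5.789 g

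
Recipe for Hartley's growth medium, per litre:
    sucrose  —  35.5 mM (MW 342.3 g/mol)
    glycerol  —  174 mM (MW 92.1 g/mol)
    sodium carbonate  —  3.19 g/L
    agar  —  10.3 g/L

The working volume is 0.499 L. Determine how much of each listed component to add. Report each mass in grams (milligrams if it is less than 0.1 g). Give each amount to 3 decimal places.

sucrose 6.064 g; glycerol 7.997 g; sodium carbonate 1.592 g; agar 5.140 g

Working volume: 0.499 L.
sucrose: 35.5 mmol/L × 342.3 g/mol × 0.499 L ÷ 1000 = 6.064 g
glycerol: 174 mmol/L × 92.1 g/mol × 0.499 L ÷ 1000 = 7.997 g
sodium carbonate: 3.19 g/L × 0.499 L = 1.592 g
agar: 10.3 g/L × 0.499 L = 5.140 g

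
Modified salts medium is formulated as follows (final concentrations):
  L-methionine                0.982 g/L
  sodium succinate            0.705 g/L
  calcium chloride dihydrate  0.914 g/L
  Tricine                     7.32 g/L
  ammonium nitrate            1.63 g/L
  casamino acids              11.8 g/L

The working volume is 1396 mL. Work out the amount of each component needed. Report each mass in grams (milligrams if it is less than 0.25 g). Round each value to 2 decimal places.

Target volume = 1396 mL = 1.396 L.
L-methionine: 0.982 g/L × 1.396 L = 1.37 g
sodium succinate: 0.705 g/L × 1.396 L = 0.98 g
calcium chloride dihydrate: 0.914 g/L × 1.396 L = 1.28 g
Tricine: 7.32 g/L × 1.396 L = 10.22 g
ammonium nitrate: 1.63 g/L × 1.396 L = 2.28 g
casamino acids: 11.8 g/L × 1.396 L = 16.47 g

L-methionine 1.37 g; sodium succinate 0.98 g; calcium chloride dihydrate 1.28 g; Tricine 10.22 g; ammonium nitrate 2.28 g; casamino acids 16.47 g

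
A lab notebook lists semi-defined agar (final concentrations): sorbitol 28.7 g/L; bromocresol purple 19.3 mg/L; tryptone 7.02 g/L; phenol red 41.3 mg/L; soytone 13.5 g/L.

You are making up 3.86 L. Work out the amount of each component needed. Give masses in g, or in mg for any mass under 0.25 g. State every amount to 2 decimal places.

Working volume: 3.86 L.
sorbitol: 28.7 g/L × 3.86 L = 110.78 g
bromocresol purple: 19.3 mg/L × 3.86 L = 74.50 mg
tryptone: 7.02 g/L × 3.86 L = 27.10 g
phenol red: 41.3 mg/L × 3.86 L = 159.42 mg
soytone: 13.5 g/L × 3.86 L = 52.11 g

sorbitol 110.78 g; bromocresol purple 74.50 mg; tryptone 27.10 g; phenol red 159.42 mg; soytone 52.11 g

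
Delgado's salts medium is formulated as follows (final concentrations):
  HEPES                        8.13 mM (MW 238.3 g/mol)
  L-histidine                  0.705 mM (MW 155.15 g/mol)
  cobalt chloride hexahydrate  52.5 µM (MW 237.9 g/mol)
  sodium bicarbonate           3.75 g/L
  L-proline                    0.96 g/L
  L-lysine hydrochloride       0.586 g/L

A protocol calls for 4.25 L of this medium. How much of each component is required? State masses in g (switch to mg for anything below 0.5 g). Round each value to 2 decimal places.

Scale factor relative to 1 L: 4.25.
HEPES: 8.13 mmol/L × 238.3 g/mol × 4.25 L ÷ 1000 = 8.23 g
L-histidine: 0.705 mmol/L × 155.15 mg/mmol × 4.25 L = 464.87 mg
cobalt chloride hexahydrate: 52.5 µmol/L × 237.9 g/mol × 4.25 L ÷ 1000 = 53.08 mg
sodium bicarbonate: 3.75 g/L × 4.25 L = 15.94 g
L-proline: 0.96 g/L × 4.25 L = 4.08 g
L-lysine hydrochloride: 0.586 g/L × 4.25 L = 2.49 g

HEPES 8.23 g; L-histidine 464.87 mg; cobalt chloride hexahydrate 53.08 mg; sodium bicarbonate 15.94 g; L-proline 4.08 g; L-lysine hydrochloride 2.49 g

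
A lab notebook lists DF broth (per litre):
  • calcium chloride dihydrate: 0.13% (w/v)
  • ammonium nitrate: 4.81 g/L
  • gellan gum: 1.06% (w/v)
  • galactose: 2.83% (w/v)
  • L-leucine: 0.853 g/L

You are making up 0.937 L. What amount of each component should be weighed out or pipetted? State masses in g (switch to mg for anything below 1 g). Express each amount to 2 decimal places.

calcium chloride dihydrate 1.22 g; ammonium nitrate 4.51 g; gellan gum 9.93 g; galactose 26.52 g; L-leucine 799.26 mg

Working volume: 0.937 L.
calcium chloride dihydrate: 0.13% w/v = 1.3 g/L → 1.3 × 0.937 L = 1.22 g
ammonium nitrate: 4.81 g/L × 0.937 L = 4.51 g
gellan gum: 1.06% w/v = 10.6 g/L → 10.6 × 0.937 L = 9.93 g
galactose: 2.83% w/v = 28.3 g/L → 28.3 × 0.937 L = 26.52 g
L-leucine: 0.853 g/L × 0.937 L = 0.799261 g = 799.26 mg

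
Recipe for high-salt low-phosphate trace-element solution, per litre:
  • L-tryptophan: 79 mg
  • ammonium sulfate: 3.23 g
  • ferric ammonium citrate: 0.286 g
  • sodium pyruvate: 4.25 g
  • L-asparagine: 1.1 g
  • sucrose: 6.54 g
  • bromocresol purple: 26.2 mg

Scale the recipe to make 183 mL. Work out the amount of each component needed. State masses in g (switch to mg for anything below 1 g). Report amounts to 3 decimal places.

Ratio of target to recipe volume: 183 / 1000 = 0.183.
L-tryptophan: 79 mg × (183 mL / 1000 mL) = 14.457 mg
ammonium sulfate: 3.23 g × (183 mL / 1000 mL) = 0.59109 g = 591.090 mg
ferric ammonium citrate: 0.286 g × (183 mL / 1000 mL) = 0.052338 g = 52.338 mg
sodium pyruvate: 4.25 g × (183 mL / 1000 mL) = 0.77775 g = 777.750 mg
L-asparagine: 1.1 g × (183 mL / 1000 mL) = 0.2013 g = 201.300 mg
sucrose: 6.54 g × (183 mL / 1000 mL) = 1.197 g
bromocresol purple: 26.2 mg × (183 mL / 1000 mL) = 4.795 mg

L-tryptophan 14.457 mg; ammonium sulfate 591.090 mg; ferric ammonium citrate 52.338 mg; sodium pyruvate 777.750 mg; L-asparagine 201.300 mg; sucrose 1.197 g; bromocresol purple 4.795 mg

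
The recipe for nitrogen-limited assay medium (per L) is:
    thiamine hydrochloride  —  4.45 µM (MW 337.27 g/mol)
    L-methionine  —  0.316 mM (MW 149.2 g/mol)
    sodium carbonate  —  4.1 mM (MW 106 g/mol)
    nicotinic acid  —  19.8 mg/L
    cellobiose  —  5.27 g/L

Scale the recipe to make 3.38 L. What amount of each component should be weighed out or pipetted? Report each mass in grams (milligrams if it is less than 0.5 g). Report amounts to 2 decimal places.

thiamine hydrochloride 5.07 mg; L-methionine 159.36 mg; sodium carbonate 1.47 g; nicotinic acid 66.92 mg; cellobiose 17.81 g

Scale factor relative to 1 L: 3.38.
thiamine hydrochloride: 4.45 µmol/L × 337.27 g/mol × 3.38 L ÷ 1000 = 5.07 mg
L-methionine: 0.316 mmol/L × 149.2 mg/mmol × 3.38 L = 159.36 mg
sodium carbonate: 4.1 mmol/L × 106 g/mol × 3.38 L ÷ 1000 = 1.47 g
nicotinic acid: 19.8 mg/L × 3.38 L = 66.92 mg
cellobiose: 5.27 g/L × 3.38 L = 17.81 g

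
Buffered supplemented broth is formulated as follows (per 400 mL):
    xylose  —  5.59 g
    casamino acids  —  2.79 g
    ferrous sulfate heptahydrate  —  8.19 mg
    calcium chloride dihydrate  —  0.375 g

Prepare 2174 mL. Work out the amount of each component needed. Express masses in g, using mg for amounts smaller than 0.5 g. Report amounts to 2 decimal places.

xylose 30.38 g; casamino acids 15.16 g; ferrous sulfate heptahydrate 44.51 mg; calcium chloride dihydrate 2.04 g

Scale factor = 2174 mL / 400 mL = 5.435.
xylose: 5.59 g × (2174 mL / 400 mL) = 30.38 g
casamino acids: 2.79 g × (2174 mL / 400 mL) = 15.16 g
ferrous sulfate heptahydrate: 8.19 mg × (2174 mL / 400 mL) = 44.51 mg
calcium chloride dihydrate: 0.375 g × (2174 mL / 400 mL) = 2.04 g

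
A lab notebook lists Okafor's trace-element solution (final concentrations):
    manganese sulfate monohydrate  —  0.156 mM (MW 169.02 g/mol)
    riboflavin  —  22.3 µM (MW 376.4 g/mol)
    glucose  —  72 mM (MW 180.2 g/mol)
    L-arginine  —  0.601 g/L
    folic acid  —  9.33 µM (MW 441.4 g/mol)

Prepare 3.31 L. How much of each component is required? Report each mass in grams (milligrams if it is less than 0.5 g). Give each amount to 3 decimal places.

manganese sulfate monohydrate 87.275 mg; riboflavin 27.783 mg; glucose 42.945 g; L-arginine 1.989 g; folic acid 13.631 mg

Working volume: 3.31 L.
manganese sulfate monohydrate: 0.156 mmol/L × 169.02 mg/mmol × 3.31 L = 87.275 mg
riboflavin: 22.3 µmol/L × 376.4 g/mol × 3.31 L ÷ 1000 = 27.783 mg
glucose: 72 mmol/L × 180.2 g/mol × 3.31 L ÷ 1000 = 42.945 g
L-arginine: 0.601 g/L × 3.31 L = 1.989 g
folic acid: 9.33 µmol/L × 441.4 g/mol × 3.31 L ÷ 1000 = 13.631 mg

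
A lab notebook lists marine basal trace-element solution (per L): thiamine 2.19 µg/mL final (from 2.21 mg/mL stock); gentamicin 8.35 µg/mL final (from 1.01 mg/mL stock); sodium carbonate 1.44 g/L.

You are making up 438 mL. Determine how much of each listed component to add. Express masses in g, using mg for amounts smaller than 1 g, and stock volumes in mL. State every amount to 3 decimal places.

Scale factor relative to 1 L: 0.438.
thiamine: dilute stock: 2.19 µg/mL × 438 mL ÷ 2210 µg/mL = 0.434 mL
gentamicin: C1V1 = C2V2 → 8.35 µg/mL × 438 mL ÷ 1010 µg/mL = 3.621 mL
sodium carbonate: 1.44 g/L × 0.438 L = 0.63072 g = 630.720 mg

thiamine 0.434 mL; gentamicin 3.621 mL; sodium carbonate 630.720 mg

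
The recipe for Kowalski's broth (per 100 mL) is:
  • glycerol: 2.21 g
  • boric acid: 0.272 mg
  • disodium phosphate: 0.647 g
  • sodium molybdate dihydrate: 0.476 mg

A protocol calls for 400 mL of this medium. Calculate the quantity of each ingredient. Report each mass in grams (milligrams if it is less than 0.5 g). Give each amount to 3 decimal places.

Ratio of target to recipe volume: 400 / 100 = 4.
glycerol: 2.21 g × (400 mL / 100 mL) = 8.840 g
boric acid: 0.272 mg × (400 mL / 100 mL) = 1.088 mg
disodium phosphate: 0.647 g × (400 mL / 100 mL) = 2.588 g
sodium molybdate dihydrate: 0.476 mg × (400 mL / 100 mL) = 1.904 mg

glycerol 8.840 g; boric acid 1.088 mg; disodium phosphate 2.588 g; sodium molybdate dihydrate 1.904 mg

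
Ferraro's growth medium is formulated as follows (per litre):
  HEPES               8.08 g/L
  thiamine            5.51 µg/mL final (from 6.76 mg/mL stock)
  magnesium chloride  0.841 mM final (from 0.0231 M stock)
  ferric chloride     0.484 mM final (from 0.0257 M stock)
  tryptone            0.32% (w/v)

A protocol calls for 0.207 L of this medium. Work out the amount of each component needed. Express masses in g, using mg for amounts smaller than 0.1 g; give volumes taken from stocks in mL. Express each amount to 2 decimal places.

Scale factor relative to 1 L: 0.207.
HEPES: 8.08 g/L × 0.207 L = 1.67 g
thiamine: V = C2·V2/C1 = 5.51 µg/mL × 207 mL ÷ 6760 µg/mL = 0.17 mL
magnesium chloride: C1V1 = C2V2 → 0.841 mM × 207 mL ÷ 23.1 mM = 7.54 mL
ferric chloride: C1V1 = C2V2 → 0.484 mM × 207 mL ÷ 25.7 mM = 3.90 mL
tryptone: 0.32 g per 100 mL × 207 mL ÷ 100 = 0.66 g

HEPES 1.67 g; thiamine 0.17 mL; magnesium chloride 7.54 mL; ferric chloride 3.90 mL; tryptone 0.66 g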